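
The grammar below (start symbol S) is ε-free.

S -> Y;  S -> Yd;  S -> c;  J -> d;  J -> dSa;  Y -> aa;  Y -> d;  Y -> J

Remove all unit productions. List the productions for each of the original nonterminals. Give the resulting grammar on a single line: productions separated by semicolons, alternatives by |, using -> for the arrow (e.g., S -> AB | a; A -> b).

S -> c | d | Yd | aa | dSa; J -> d | dSa; Y -> d | aa | dSa

Unit productions: S->Y, Y->J.
Unit pairs (A ⇒* B via units): (S,J), (S,Y), (Y,J).
S: inherits non-unit rules of {J, S, Y} → Yd | aa | c | d | dSa.
J: inherits non-unit rules of {J} → d | dSa.
Y: inherits non-unit rules of {J, Y} → aa | d | dSa.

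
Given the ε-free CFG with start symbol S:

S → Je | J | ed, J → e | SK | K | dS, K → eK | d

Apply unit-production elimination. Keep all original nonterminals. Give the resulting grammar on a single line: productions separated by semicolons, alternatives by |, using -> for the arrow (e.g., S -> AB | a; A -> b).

Unit productions: J->K, S->J.
Unit pairs (A ⇒* B via units): (J,K), (S,J), (S,K).
S: inherits non-unit rules of {J, K, S} → Je | SK | d | dS | e | eK | ed.
J: inherits non-unit rules of {J, K} → SK | d | dS | e | eK.
K: inherits non-unit rules of {K} → d | eK.

S -> d | e | Je | SK | dS | eK | ed; J -> d | e | SK | dS | eK; K -> d | eK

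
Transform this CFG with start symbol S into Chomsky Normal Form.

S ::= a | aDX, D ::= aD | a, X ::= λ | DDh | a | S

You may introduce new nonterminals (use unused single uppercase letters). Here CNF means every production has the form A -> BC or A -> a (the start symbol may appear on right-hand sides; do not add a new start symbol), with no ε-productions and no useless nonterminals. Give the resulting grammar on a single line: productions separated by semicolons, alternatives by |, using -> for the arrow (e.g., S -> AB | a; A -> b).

Nullable: {X}; after ε-elimination: S -> a | aD | aDX; D -> a | aD; X -> S | a | DDh.
After unit-elimination: S -> a | aD | aDX; D -> a | aD; X -> a | aD | DDh | aDX.
TERM: introduce A -> a, B -> h and substitute in every rule of length ≥2.
BIN: S -> ADX becomes S -> AC, C -> DX; X -> ADX becomes X -> AE, E -> DX; X -> DDB becomes X -> DF, F -> DB.

S -> a | AC | AD; A -> a; B -> h; C -> DX; D -> a | AD; E -> DX; F -> DB; X -> a | AD | AE | DF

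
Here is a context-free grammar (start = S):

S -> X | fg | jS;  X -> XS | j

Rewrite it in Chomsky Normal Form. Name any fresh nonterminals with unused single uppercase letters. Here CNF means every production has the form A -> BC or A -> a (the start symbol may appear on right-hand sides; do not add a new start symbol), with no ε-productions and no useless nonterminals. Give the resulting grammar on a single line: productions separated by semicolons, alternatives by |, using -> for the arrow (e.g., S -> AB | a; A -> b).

S -> j | AB | CS | XS; A -> f; B -> g; C -> j; X -> j | XS

No ε-productions.
After unit-elimination: S -> j | XS | fg | jS; X -> j | XS.
TERM: introduce A -> f, B -> g, C -> j and substitute in every rule of length ≥2.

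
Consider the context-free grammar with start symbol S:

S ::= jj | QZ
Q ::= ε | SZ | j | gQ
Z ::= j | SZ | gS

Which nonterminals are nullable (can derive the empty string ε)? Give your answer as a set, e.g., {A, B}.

{Q}

Directly nullable (have an ε-rule): {Q}.
Not nullable: S, Z — each has a terminal in every rule's right-hand side or depends on a non-nullable symbol.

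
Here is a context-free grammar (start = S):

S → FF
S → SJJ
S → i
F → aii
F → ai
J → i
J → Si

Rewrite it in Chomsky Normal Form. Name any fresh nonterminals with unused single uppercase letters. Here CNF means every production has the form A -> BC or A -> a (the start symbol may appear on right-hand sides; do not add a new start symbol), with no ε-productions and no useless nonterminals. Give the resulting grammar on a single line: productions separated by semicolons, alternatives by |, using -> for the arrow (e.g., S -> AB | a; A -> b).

S -> i | FF | SD; A -> a; B -> i; C -> BB; D -> JJ; F -> AB | AC; J -> i | SB

No ε-productions.
No unit productions to eliminate.
TERM: introduce A -> a, B -> i and substitute in every rule of length ≥2.
BIN: F -> ABB becomes F -> AC, C -> BB; S -> SJJ becomes S -> SD, D -> JJ.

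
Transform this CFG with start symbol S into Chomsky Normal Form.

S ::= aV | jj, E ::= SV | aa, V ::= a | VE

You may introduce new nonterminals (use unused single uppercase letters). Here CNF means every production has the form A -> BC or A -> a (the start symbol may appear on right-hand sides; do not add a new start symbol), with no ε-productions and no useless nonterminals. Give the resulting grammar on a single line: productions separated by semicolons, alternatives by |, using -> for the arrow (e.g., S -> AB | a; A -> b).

S -> AV | BB; A -> a; B -> j; E -> AA | SV; V -> a | VE

No ε-productions.
No unit productions to eliminate.
TERM: introduce A -> a, B -> j and substitute in every rule of length ≥2.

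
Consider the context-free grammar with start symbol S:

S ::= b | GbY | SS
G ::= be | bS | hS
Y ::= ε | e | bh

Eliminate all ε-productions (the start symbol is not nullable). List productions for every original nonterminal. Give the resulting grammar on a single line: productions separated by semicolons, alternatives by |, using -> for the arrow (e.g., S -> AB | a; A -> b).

S -> b | Gb | SS | GbY; G -> bS | be | hS; Y -> e | bh

Nullable set: {Y}.
S -> GbY: Y nullable, giving Gb | GbY.
Drop Y -> ε.
Unchanged (no nullable symbols): S -> SS; S -> b; G -> bS; G -> be; G -> hS; Y -> bh; Y -> e.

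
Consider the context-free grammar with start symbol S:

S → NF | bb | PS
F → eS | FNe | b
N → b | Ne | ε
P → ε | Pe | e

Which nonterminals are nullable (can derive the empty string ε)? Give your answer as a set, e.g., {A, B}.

{N, P}

Directly nullable (have an ε-rule): {N, P}.
Not nullable: F, S — each has a terminal in every rule's right-hand side or depends on a non-nullable symbol.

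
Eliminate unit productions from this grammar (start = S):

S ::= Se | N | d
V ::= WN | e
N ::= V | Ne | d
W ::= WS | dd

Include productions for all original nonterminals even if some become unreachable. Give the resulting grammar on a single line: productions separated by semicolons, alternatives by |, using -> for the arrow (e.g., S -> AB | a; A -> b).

Unit productions: N->V, S->N.
Unit pairs (A ⇒* B via units): (N,V), (S,N), (S,V).
S: inherits non-unit rules of {N, S, V} → Ne | Se | WN | d | e.
N: inherits non-unit rules of {N, V} → Ne | WN | d | e.
V: inherits non-unit rules of {V} → WN | e.
W: inherits non-unit rules of {W} → WS | dd.

S -> d | e | Ne | Se | WN; N -> d | e | Ne | WN; V -> e | WN; W -> WS | dd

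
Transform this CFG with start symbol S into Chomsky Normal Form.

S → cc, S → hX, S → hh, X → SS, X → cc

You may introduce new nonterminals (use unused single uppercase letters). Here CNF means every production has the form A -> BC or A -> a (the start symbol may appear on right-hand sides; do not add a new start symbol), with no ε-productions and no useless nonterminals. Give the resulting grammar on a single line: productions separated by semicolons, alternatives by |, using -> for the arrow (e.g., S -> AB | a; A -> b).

No ε-productions.
No unit productions to eliminate.
TERM: introduce A -> c, B -> h and substitute in every rule of length ≥2.

S -> AA | BB | BX; A -> c; B -> h; X -> AA | SS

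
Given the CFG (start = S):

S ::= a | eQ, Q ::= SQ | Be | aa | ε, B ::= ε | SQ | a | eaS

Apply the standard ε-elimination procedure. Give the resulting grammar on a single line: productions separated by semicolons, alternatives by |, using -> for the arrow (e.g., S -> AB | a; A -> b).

S -> a | e | eQ; B -> S | a | SQ | eaS; Q -> S | e | Be | SQ | aa

Nullable set: {B, Q}.
S -> eQ: Q nullable, giving e | eQ.
Drop B -> ε.
B -> SQ: Q nullable, giving S | SQ.
Drop Q -> ε.
Q -> Be: B nullable, giving Be | e.
Q -> SQ: Q nullable, giving S | SQ.
Unchanged (no nullable symbols): S -> a; B -> a; B -> eaS; Q -> aa.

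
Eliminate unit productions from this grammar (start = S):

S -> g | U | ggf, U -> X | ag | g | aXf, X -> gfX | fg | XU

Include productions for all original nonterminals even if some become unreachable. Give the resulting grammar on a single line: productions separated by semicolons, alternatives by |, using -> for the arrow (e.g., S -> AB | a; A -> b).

S -> g | XU | ag | fg | aXf | gfX | ggf; U -> g | XU | ag | fg | aXf | gfX; X -> XU | fg | gfX

Unit productions: S->U, U->X.
Unit pairs (A ⇒* B via units): (S,U), (S,X), (U,X).
S: inherits non-unit rules of {S, U, X} → XU | aXf | ag | fg | g | gfX | ggf.
U: inherits non-unit rules of {U, X} → XU | aXf | ag | fg | g | gfX.
X: inherits non-unit rules of {X} → XU | fg | gfX.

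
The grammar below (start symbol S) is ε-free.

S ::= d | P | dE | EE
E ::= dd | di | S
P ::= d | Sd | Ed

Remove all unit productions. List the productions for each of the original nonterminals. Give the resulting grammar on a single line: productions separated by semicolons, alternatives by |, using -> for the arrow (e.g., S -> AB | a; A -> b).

Unit productions: E->S, S->P.
Unit pairs (A ⇒* B via units): (E,P), (E,S), (S,P).
S: inherits non-unit rules of {P, S} → EE | Ed | Sd | d | dE.
E: inherits non-unit rules of {E, P, S} → EE | Ed | Sd | d | dE | dd | di.
P: inherits non-unit rules of {P} → Ed | Sd | d.

S -> d | EE | Ed | Sd | dE; E -> d | EE | Ed | Sd | dE | dd | di; P -> d | Ed | Sd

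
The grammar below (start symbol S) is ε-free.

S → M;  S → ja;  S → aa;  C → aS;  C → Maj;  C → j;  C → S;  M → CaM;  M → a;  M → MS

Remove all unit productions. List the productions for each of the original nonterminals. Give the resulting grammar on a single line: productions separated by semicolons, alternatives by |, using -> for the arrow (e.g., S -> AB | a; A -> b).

S -> a | MS | aa | ja | CaM; C -> a | j | MS | aS | aa | ja | CaM | Maj; M -> a | MS | CaM

Unit productions: C->S, S->M.
Unit pairs (A ⇒* B via units): (C,M), (C,S), (S,M).
S: inherits non-unit rules of {M, S} → CaM | MS | a | aa | ja.
C: inherits non-unit rules of {C, M, S} → CaM | MS | Maj | a | aS | aa | j | ja.
M: inherits non-unit rules of {M} → CaM | MS | a.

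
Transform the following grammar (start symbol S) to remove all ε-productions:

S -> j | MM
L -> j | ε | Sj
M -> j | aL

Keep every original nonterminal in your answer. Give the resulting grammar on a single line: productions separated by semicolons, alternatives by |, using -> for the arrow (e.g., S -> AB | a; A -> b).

Nullable set: {L}.
Drop L -> ε.
M -> aL: L nullable, giving a | aL.
Unchanged (no nullable symbols): S -> MM; S -> j; L -> Sj; L -> j; M -> j.

S -> j | MM; L -> j | Sj; M -> a | j | aL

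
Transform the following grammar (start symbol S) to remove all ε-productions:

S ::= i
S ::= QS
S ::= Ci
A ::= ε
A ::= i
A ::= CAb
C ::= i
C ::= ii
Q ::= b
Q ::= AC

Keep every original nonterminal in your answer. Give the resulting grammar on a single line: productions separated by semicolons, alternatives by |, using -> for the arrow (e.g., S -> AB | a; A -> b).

S -> i | Ci | QS; A -> i | Cb | CAb; C -> i | ii; Q -> C | b | AC

Nullable set: {A}.
Drop A -> ε.
A -> CAb: A nullable, giving CAb | Cb.
Q -> AC: A nullable, giving AC | C.
Unchanged (no nullable symbols): S -> Ci; S -> QS; S -> i; A -> i; C -> i; C -> ii; Q -> b.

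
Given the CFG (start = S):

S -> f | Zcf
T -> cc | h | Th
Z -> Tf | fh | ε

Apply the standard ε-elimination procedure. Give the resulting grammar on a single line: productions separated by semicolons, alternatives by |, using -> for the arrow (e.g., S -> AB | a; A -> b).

Nullable set: {Z}.
S -> Zcf: Z nullable, giving Zcf | cf.
Drop Z -> ε.
Unchanged (no nullable symbols): S -> f; T -> Th; T -> cc; T -> h; Z -> Tf; Z -> fh.

S -> f | cf | Zcf; T -> h | Th | cc; Z -> Tf | fh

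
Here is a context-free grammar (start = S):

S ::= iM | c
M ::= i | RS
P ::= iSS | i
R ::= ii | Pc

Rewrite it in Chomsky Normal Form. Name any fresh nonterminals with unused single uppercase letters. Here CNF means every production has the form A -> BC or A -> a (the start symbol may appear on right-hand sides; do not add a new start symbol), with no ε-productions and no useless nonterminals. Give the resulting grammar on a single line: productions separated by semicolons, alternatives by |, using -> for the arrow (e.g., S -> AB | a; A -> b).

S -> c | AM; A -> i; B -> c; C -> SS; M -> i | RS; P -> i | AC; R -> AA | PB

No ε-productions.
No unit productions to eliminate.
TERM: introduce B -> c, A -> i and substitute in every rule of length ≥2.
BIN: P -> ASS becomes P -> AC, C -> SS.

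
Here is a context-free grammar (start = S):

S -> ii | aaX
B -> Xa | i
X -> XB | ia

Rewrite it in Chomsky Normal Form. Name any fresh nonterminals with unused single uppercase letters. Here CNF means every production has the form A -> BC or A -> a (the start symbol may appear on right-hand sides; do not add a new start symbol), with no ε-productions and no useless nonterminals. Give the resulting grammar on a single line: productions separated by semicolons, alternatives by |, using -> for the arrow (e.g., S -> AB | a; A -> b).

No ε-productions.
No unit productions to eliminate.
TERM: introduce A -> a, C -> i and substitute in every rule of length ≥2.
BIN: S -> AAX becomes S -> AD, D -> AX.

S -> AD | CC; A -> a; B -> i | XA; C -> i; D -> AX; X -> CA | XB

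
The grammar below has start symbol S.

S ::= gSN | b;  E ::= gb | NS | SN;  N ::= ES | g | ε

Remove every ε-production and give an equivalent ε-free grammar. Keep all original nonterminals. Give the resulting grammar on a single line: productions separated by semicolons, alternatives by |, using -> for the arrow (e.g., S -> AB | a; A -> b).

Nullable set: {N}.
S -> gSN: N nullable, giving gS | gSN.
E -> NS: N nullable, giving NS | S.
E -> SN: N nullable, giving S | SN.
Drop N -> ε.
Unchanged (no nullable symbols): S -> b; E -> gb; N -> ES; N -> g.

S -> b | gS | gSN; E -> S | NS | SN | gb; N -> g | ES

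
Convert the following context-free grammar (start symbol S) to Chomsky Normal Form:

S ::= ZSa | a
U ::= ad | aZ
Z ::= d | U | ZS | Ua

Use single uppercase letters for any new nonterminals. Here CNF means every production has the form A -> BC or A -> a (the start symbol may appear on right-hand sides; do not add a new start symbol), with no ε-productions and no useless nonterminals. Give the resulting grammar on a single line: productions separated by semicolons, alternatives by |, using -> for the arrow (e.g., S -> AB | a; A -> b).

S -> a | ZC; A -> a; B -> d; C -> SA; U -> AB | AZ; Z -> d | AB | AZ | UA | ZS

No ε-productions.
After unit-elimination: S -> a | ZSa; U -> aZ | ad; Z -> d | Ua | ZS | aZ | ad.
TERM: introduce A -> a, B -> d and substitute in every rule of length ≥2.
BIN: S -> ZSA becomes S -> ZC, C -> SA.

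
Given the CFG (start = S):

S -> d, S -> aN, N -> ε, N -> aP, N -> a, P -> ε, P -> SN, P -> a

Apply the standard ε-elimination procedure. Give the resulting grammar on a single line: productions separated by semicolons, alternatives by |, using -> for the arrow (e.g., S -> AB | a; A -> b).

Nullable set: {N, P}.
S -> aN: N nullable, giving a | aN.
Drop N -> ε.
N -> aP: P nullable, giving a | aP.
Drop P -> ε.
P -> SN: N nullable, giving S | SN.
Unchanged (no nullable symbols): S -> d; N -> a; P -> a.

S -> a | d | aN; N -> a | aP; P -> S | a | SN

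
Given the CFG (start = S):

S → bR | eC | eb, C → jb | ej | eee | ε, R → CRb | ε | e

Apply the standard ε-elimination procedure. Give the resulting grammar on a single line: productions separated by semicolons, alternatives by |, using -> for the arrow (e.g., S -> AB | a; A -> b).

S -> b | e | bR | eC | eb; C -> ej | jb | eee; R -> b | e | Cb | Rb | CRb

Nullable set: {C, R}.
S -> bR: R nullable, giving b | bR.
S -> eC: C nullable, giving e | eC.
Drop C -> ε.
Drop R -> ε.
R -> CRb: C, R nullable, giving CRb | Cb | Rb | b.
Unchanged (no nullable symbols): S -> eb; C -> eee; C -> ej; C -> jb; R -> e.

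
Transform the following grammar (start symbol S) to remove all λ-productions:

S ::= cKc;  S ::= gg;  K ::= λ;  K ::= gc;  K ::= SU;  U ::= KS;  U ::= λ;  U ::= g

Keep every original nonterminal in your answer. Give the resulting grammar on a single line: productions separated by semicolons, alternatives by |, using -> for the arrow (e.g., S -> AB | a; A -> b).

S -> cc | gg | cKc; K -> S | SU | gc; U -> S | g | KS

Nullable set: {K, U}.
S -> cKc: K nullable, giving cKc | cc.
Drop K -> λ.
K -> SU: U nullable, giving S | SU.
Drop U -> λ.
U -> KS: K nullable, giving KS | S.
Unchanged (no nullable symbols): S -> gg; K -> gc; U -> g.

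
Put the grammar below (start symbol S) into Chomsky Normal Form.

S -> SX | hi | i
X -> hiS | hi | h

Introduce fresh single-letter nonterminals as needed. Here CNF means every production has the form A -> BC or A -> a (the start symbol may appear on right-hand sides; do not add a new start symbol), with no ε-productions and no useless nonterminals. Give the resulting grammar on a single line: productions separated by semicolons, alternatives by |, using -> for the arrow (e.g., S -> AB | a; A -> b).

S -> i | AB | SX; A -> h; B -> i; C -> BS; X -> h | AB | AC

No ε-productions.
No unit productions to eliminate.
TERM: introduce A -> h, B -> i and substitute in every rule of length ≥2.
BIN: X -> ABS becomes X -> AC, C -> BS.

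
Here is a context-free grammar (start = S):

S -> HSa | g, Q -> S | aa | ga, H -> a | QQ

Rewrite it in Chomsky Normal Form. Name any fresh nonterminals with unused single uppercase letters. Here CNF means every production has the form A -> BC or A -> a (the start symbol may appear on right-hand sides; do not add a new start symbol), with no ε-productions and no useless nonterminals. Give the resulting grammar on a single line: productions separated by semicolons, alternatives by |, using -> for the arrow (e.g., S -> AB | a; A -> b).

S -> g | HD; A -> a; B -> g; C -> SA; D -> SA; H -> a | QQ; Q -> g | AA | BA | HC

No ε-productions.
After unit-elimination: S -> g | HSa; H -> a | QQ; Q -> g | aa | ga | HSa.
TERM: introduce A -> a, B -> g and substitute in every rule of length ≥2.
BIN: Q -> HSA becomes Q -> HC, C -> SA; S -> HSA becomes S -> HD, D -> SA.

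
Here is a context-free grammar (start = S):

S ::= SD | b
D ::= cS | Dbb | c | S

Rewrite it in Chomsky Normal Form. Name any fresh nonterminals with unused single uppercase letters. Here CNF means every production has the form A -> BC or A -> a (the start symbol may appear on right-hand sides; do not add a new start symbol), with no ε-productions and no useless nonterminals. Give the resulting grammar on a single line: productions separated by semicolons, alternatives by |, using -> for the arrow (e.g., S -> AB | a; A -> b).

No ε-productions.
After unit-elimination: S -> b | SD; D -> b | c | SD | cS | Dbb.
TERM: introduce A -> b, B -> c and substitute in every rule of length ≥2.
BIN: D -> DAA becomes D -> DC, C -> AA.

S -> b | SD; A -> b; B -> c; C -> AA; D -> b | c | BS | DC | SD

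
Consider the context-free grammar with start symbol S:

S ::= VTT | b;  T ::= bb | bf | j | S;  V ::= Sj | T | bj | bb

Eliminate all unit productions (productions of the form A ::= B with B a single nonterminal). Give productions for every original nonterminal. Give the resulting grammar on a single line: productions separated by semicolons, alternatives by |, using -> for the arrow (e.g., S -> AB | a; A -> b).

S -> b | VTT; T -> b | j | bb | bf | VTT; V -> b | j | Sj | bb | bf | bj | VTT

Unit productions: T->S, V->T.
Unit pairs (A ⇒* B via units): (T,S), (V,S), (V,T).
S: inherits non-unit rules of {S} → VTT | b.
T: inherits non-unit rules of {S, T} → VTT | b | bb | bf | j.
V: inherits non-unit rules of {S, T, V} → Sj | VTT | b | bb | bf | bj | j.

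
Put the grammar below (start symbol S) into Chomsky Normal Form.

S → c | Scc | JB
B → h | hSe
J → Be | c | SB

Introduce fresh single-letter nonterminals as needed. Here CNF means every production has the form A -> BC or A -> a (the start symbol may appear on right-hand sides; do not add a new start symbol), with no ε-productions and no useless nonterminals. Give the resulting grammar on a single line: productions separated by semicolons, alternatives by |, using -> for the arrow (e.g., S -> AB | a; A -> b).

S -> c | JB | SF; A -> h; B -> h | AE; C -> e; D -> c; E -> SC; F -> DD; J -> c | BC | SB

No ε-productions.
No unit productions to eliminate.
TERM: introduce D -> c, C -> e, A -> h and substitute in every rule of length ≥2.
BIN: B -> ASC becomes B -> AE, E -> SC; S -> SDD becomes S -> SF, F -> DD.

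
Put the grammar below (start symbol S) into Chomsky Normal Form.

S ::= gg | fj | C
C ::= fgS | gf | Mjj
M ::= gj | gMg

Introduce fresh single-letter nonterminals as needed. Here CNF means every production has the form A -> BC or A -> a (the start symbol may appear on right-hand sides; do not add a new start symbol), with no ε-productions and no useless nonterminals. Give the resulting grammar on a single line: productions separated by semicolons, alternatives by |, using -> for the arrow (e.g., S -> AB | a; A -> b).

No ε-productions.
After unit-elimination: S -> fj | gf | gg | Mjj | fgS; C -> gf | Mjj | fgS; M -> gj | gMg.
TERM: introduce B -> f, D -> g, A -> j and substitute in every rule of length ≥2.
BIN: C -> BDS becomes C -> BE, E -> DS; C -> MAA becomes C -> MF, F -> AA; M -> DMD becomes M -> DG, G -> MD; S -> BDS becomes S -> BH, H -> DS; S -> MAA becomes S -> MJ, J -> AA.
Drop unreachable/unproductive: C.

S -> BA | BH | DB | DD | MJ; A -> j; B -> f; D -> g; G -> MD; H -> DS; J -> AA; M -> DA | DG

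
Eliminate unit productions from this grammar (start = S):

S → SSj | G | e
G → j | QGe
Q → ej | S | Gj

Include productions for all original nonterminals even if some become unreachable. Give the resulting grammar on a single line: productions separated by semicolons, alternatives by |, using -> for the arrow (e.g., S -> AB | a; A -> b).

Unit productions: Q->S, S->G.
Unit pairs (A ⇒* B via units): (Q,G), (Q,S), (S,G).
S: inherits non-unit rules of {G, S} → QGe | SSj | e | j.
G: inherits non-unit rules of {G} → QGe | j.
Q: inherits non-unit rules of {G, Q, S} → Gj | QGe | SSj | e | ej | j.

S -> e | j | QGe | SSj; G -> j | QGe; Q -> e | j | Gj | ej | QGe | SSj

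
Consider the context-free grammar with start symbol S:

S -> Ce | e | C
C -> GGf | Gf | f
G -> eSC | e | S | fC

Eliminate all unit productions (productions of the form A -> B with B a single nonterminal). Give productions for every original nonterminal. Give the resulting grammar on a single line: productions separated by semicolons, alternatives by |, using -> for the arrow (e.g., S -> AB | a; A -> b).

Unit productions: G->S, S->C.
Unit pairs (A ⇒* B via units): (G,C), (G,S), (S,C).
S: inherits non-unit rules of {C, S} → Ce | GGf | Gf | e | f.
C: inherits non-unit rules of {C} → GGf | Gf | f.
G: inherits non-unit rules of {C, G, S} → Ce | GGf | Gf | e | eSC | f | fC.

S -> e | f | Ce | Gf | GGf; C -> f | Gf | GGf; G -> e | f | Ce | Gf | fC | GGf | eSC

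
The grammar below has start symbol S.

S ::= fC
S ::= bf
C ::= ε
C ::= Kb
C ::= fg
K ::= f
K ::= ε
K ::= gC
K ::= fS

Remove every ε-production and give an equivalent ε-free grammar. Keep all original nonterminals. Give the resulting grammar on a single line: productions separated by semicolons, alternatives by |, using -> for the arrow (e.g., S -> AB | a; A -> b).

Nullable set: {C, K}.
S -> fC: C nullable, giving f | fC.
Drop C -> ε.
C -> Kb: K nullable, giving Kb | b.
Drop K -> ε.
K -> gC: C nullable, giving g | gC.
Unchanged (no nullable symbols): S -> bf; C -> fg; K -> f; K -> fS.

S -> f | bf | fC; C -> b | Kb | fg; K -> f | g | fS | gC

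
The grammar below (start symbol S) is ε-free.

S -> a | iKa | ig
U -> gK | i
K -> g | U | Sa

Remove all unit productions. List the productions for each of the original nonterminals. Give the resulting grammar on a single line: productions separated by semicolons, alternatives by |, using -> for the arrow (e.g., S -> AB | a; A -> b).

Unit productions: K->U.
Unit pairs (A ⇒* B via units): (K,U).
S: inherits non-unit rules of {S} → a | iKa | ig.
K: inherits non-unit rules of {K, U} → Sa | g | gK | i.
U: inherits non-unit rules of {U} → gK | i.

S -> a | ig | iKa; K -> g | i | Sa | gK; U -> i | gK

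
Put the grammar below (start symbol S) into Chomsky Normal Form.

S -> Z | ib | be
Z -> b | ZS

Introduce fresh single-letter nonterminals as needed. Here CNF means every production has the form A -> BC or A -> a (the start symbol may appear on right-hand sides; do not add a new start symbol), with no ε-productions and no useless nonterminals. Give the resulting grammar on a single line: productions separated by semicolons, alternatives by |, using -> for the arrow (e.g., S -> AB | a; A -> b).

No ε-productions.
After unit-elimination: S -> b | ZS | be | ib; Z -> b | ZS.
TERM: introduce A -> b, B -> e, C -> i and substitute in every rule of length ≥2.

S -> b | AB | CA | ZS; A -> b; B -> e; C -> i; Z -> b | ZS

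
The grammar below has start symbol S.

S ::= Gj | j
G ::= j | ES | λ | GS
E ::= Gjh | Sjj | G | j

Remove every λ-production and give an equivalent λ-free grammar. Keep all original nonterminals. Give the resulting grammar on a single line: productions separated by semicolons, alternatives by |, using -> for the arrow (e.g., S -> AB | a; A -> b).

Nullable set: {E, G}.
S -> Gj: G nullable, giving Gj | j.
E -> G: G nullable, giving G.
E -> Gjh: G nullable, giving Gjh | jh.
Drop G -> λ.
G -> ES: E nullable, giving ES | S.
G -> GS: G nullable, giving GS | S.
Unchanged (no nullable symbols): S -> j; E -> Sjj; E -> j; G -> j.

S -> j | Gj; E -> G | j | jh | Gjh | Sjj; G -> S | j | ES | GS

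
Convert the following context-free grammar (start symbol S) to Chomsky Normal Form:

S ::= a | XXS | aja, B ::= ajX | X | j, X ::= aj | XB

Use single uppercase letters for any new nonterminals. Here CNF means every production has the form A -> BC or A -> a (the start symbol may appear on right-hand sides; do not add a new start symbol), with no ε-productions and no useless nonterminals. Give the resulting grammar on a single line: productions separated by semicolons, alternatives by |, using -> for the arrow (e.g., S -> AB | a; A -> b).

No ε-productions.
After unit-elimination: S -> a | XXS | aja; B -> j | XB | aj | ajX; X -> XB | aj.
TERM: introduce A -> a, C -> j and substitute in every rule of length ≥2.
BIN: B -> ACX becomes B -> AD, D -> CX; S -> ACA becomes S -> AE, E -> CA; S -> XXS becomes S -> XF, F -> XS.

S -> a | AE | XF; A -> a; B -> j | AC | AD | XB; C -> j; D -> CX; E -> CA; F -> XS; X -> AC | XB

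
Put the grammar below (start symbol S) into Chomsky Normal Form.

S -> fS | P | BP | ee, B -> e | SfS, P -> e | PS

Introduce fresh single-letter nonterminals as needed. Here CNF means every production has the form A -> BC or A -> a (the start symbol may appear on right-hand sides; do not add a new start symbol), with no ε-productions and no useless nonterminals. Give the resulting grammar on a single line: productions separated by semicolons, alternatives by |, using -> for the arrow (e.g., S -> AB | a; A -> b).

No ε-productions.
After unit-elimination: S -> e | BP | PS | ee | fS; B -> e | SfS; P -> e | PS.
TERM: introduce C -> e, A -> f and substitute in every rule of length ≥2.
BIN: B -> SAS becomes B -> SD, D -> AS.

S -> e | AS | BP | CC | PS; A -> f; B -> e | SD; C -> e; D -> AS; P -> e | PS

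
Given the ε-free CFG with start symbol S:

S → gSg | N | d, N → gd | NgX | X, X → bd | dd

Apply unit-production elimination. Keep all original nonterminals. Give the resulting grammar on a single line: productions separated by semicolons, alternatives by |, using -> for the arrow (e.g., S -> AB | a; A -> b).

S -> d | bd | dd | gd | NgX | gSg; N -> bd | dd | gd | NgX; X -> bd | dd

Unit productions: N->X, S->N.
Unit pairs (A ⇒* B via units): (N,X), (S,N), (S,X).
S: inherits non-unit rules of {N, S, X} → NgX | bd | d | dd | gSg | gd.
N: inherits non-unit rules of {N, X} → NgX | bd | dd | gd.
X: inherits non-unit rules of {X} → bd | dd.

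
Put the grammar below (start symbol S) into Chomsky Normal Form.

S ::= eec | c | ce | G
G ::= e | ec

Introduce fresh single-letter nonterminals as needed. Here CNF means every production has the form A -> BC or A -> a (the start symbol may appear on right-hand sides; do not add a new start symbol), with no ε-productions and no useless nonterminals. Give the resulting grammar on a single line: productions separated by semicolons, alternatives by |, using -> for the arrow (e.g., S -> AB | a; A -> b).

No ε-productions.
After unit-elimination: S -> c | e | ce | ec | eec; G -> e | ec.
TERM: introduce B -> c, A -> e and substitute in every rule of length ≥2.
BIN: S -> AAB becomes S -> AC, C -> AB.
Drop unreachable/unproductive: G.

S -> c | e | AB | AC | BA; A -> e; B -> c; C -> AB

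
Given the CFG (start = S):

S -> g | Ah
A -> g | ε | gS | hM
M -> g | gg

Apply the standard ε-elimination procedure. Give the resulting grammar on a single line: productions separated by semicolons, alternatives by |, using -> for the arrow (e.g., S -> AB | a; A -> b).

Nullable set: {A}.
S -> Ah: A nullable, giving Ah | h.
Drop A -> ε.
Unchanged (no nullable symbols): S -> g; A -> g; A -> gS; A -> hM; M -> g; M -> gg.

S -> g | h | Ah; A -> g | gS | hM; M -> g | gg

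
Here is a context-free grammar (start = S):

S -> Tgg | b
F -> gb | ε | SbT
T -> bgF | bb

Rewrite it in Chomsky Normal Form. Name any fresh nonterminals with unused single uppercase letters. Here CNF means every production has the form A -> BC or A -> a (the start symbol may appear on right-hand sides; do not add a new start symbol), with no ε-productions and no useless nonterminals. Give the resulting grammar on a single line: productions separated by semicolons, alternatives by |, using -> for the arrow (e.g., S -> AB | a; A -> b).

Nullable: {F}; after ε-elimination: S -> b | Tgg; F -> gb | SbT; T -> bb | bg | bgF.
No unit productions to eliminate.
TERM: introduce A -> b, B -> g and substitute in every rule of length ≥2.
BIN: F -> SAT becomes F -> SC, C -> AT; S -> TBB becomes S -> TD, D -> BB; T -> ABF becomes T -> AE, E -> BF.

S -> b | TD; A -> b; B -> g; C -> AT; D -> BB; E -> BF; F -> BA | SC; T -> AA | AB | AE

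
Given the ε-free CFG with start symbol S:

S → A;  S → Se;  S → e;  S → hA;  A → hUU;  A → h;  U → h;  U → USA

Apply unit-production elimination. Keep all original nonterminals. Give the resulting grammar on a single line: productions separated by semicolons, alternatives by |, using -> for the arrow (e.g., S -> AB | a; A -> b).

Unit productions: S->A.
Unit pairs (A ⇒* B via units): (S,A).
S: inherits non-unit rules of {A, S} → Se | e | h | hA | hUU.
A: inherits non-unit rules of {A} → h | hUU.
U: inherits non-unit rules of {U} → USA | h.

S -> e | h | Se | hA | hUU; A -> h | hUU; U -> h | USA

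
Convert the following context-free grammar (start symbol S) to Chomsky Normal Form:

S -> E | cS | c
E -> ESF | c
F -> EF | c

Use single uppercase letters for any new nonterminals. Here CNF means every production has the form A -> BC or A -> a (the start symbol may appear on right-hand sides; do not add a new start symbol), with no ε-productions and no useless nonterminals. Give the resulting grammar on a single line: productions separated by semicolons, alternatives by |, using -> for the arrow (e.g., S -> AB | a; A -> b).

No ε-productions.
After unit-elimination: S -> c | cS | ESF; E -> c | ESF; F -> c | EF.
TERM: introduce A -> c and substitute in every rule of length ≥2.
BIN: E -> ESF becomes E -> EB, B -> SF; S -> ESF becomes S -> EC, C -> SF.

S -> c | AS | EC; A -> c; B -> SF; C -> SF; E -> c | EB; F -> c | EF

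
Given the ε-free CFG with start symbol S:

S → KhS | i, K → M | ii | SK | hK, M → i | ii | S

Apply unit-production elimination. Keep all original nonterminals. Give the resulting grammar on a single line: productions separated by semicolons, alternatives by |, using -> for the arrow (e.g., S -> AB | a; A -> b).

Unit productions: K->M, M->S.
Unit pairs (A ⇒* B via units): (K,M), (K,S), (M,S).
S: inherits non-unit rules of {S} → KhS | i.
K: inherits non-unit rules of {K, M, S} → KhS | SK | hK | i | ii.
M: inherits non-unit rules of {M, S} → KhS | i | ii.

S -> i | KhS; K -> i | SK | hK | ii | KhS; M -> i | ii | KhS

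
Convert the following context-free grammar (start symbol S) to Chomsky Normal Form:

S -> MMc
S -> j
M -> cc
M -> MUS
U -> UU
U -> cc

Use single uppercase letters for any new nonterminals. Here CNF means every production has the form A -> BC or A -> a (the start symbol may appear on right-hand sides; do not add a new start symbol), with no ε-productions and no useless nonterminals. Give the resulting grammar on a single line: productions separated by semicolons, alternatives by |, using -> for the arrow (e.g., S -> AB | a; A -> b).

S -> j | MC; A -> c; B -> US; C -> MA; M -> AA | MB; U -> AA | UU

No ε-productions.
No unit productions to eliminate.
TERM: introduce A -> c and substitute in every rule of length ≥2.
BIN: M -> MUS becomes M -> MB, B -> US; S -> MMA becomes S -> MC, C -> MA.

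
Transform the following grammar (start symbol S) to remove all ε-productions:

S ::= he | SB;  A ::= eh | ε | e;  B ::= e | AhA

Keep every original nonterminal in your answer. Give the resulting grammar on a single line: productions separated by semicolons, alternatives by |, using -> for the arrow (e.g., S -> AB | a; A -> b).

Nullable set: {A}.
Drop A -> ε.
B -> AhA: A, A nullable, giving Ah | AhA | h | hA.
Unchanged (no nullable symbols): S -> SB; S -> he; A -> e; A -> eh; B -> e.

S -> SB | he; A -> e | eh; B -> e | h | Ah | hA | AhA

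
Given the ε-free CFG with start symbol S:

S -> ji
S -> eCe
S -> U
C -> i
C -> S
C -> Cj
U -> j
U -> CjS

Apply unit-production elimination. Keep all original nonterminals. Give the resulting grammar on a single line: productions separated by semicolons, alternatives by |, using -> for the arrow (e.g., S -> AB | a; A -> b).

S -> j | ji | CjS | eCe; C -> i | j | Cj | ji | CjS | eCe; U -> j | CjS

Unit productions: C->S, S->U.
Unit pairs (A ⇒* B via units): (C,S), (C,U), (S,U).
S: inherits non-unit rules of {S, U} → CjS | eCe | j | ji.
C: inherits non-unit rules of {C, S, U} → Cj | CjS | eCe | i | j | ji.
U: inherits non-unit rules of {U} → CjS | j.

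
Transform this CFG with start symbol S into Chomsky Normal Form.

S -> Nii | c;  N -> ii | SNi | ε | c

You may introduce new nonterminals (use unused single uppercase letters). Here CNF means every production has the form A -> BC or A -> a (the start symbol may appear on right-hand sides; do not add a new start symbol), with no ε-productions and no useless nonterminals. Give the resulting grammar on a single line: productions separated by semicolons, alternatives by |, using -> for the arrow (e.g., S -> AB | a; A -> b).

Nullable: {N}; after ε-elimination: S -> c | ii | Nii; N -> c | Si | ii | SNi.
No unit productions to eliminate.
TERM: introduce A -> i and substitute in every rule of length ≥2.
BIN: N -> SNA becomes N -> SB, B -> NA; S -> NAA becomes S -> NC, C -> AA.

S -> c | AA | NC; A -> i; B -> NA; C -> AA; N -> c | AA | SA | SB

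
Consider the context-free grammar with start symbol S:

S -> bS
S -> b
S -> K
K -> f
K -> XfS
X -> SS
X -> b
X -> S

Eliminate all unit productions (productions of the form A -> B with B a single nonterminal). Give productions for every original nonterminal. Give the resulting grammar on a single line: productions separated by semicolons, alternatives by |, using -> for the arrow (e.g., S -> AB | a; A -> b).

Unit productions: S->K, X->S.
Unit pairs (A ⇒* B via units): (S,K), (X,K), (X,S).
S: inherits non-unit rules of {K, S} → XfS | b | bS | f.
K: inherits non-unit rules of {K} → XfS | f.
X: inherits non-unit rules of {K, S, X} → SS | XfS | b | bS | f.

S -> b | f | bS | XfS; K -> f | XfS; X -> b | f | SS | bS | XfS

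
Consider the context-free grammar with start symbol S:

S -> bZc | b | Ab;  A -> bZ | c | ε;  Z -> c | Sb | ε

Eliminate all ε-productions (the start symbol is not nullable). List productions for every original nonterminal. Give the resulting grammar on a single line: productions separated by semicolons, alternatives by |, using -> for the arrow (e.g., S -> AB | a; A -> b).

S -> b | Ab | bc | bZc; A -> b | c | bZ; Z -> c | Sb

Nullable set: {A, Z}.
S -> Ab: A nullable, giving Ab | b.
S -> bZc: Z nullable, giving bZc | bc.
Drop A -> ε.
A -> bZ: Z nullable, giving b | bZ.
Drop Z -> ε.
Unchanged (no nullable symbols): S -> b; A -> c; Z -> Sb; Z -> c.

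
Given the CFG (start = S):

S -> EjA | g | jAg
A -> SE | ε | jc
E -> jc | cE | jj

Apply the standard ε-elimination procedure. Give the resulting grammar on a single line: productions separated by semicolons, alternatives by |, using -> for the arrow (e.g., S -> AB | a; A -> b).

S -> g | Ej | jg | EjA | jAg; A -> SE | jc; E -> cE | jc | jj

Nullable set: {A}.
S -> EjA: A nullable, giving Ej | EjA.
S -> jAg: A nullable, giving jAg | jg.
Drop A -> ε.
Unchanged (no nullable symbols): S -> g; A -> SE; A -> jc; E -> cE; E -> jc; E -> jj.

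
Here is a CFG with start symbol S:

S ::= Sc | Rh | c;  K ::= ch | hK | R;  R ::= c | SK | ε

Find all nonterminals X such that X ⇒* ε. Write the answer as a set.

{K, R}

Directly nullable (have an ε-rule): {R}.
K is nullable via K -> R (every symbol on the right is already known nullable).
Not nullable: S — each has a terminal in every rule's right-hand side or depends on a non-nullable symbol.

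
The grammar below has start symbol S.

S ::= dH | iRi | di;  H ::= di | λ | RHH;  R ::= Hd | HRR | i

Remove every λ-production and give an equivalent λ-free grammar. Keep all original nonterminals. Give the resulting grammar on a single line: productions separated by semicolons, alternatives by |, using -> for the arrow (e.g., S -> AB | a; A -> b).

Nullable set: {H}.
S -> dH: H nullable, giving d | dH.
Drop H -> λ.
H -> RHH: H, H nullable, giving R | RH | RHH.
R -> HRR: H nullable, giving HRR | RR.
R -> Hd: H nullable, giving Hd | d.
Unchanged (no nullable symbols): S -> di; S -> iRi; H -> di; R -> i.

S -> d | dH | di | iRi; H -> R | RH | di | RHH; R -> d | i | Hd | RR | HRR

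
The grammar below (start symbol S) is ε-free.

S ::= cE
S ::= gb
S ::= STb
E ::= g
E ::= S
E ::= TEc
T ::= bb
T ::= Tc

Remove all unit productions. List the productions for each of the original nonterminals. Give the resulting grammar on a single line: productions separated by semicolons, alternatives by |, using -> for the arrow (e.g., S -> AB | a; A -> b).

S -> cE | gb | STb; E -> g | cE | gb | STb | TEc; T -> Tc | bb

Unit productions: E->S.
Unit pairs (A ⇒* B via units): (E,S).
S: inherits non-unit rules of {S} → STb | cE | gb.
E: inherits non-unit rules of {E, S} → STb | TEc | cE | g | gb.
T: inherits non-unit rules of {T} → Tc | bb.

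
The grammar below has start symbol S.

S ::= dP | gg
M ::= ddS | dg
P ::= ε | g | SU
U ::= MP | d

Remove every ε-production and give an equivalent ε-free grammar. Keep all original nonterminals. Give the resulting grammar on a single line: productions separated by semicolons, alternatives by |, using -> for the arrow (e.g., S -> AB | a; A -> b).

S -> d | dP | gg; M -> dg | ddS; P -> g | SU; U -> M | d | MP

Nullable set: {P}.
S -> dP: P nullable, giving d | dP.
Drop P -> ε.
U -> MP: P nullable, giving M | MP.
Unchanged (no nullable symbols): S -> gg; M -> ddS; M -> dg; P -> SU; P -> g; U -> d.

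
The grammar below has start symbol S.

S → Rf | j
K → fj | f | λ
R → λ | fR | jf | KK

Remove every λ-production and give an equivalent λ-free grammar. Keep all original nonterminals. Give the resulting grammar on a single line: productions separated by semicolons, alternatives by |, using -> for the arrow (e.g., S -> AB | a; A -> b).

S -> f | j | Rf; K -> f | fj; R -> K | f | KK | fR | jf

Nullable set: {K, R}.
S -> Rf: R nullable, giving Rf | f.
Drop K -> λ.
Drop R -> λ.
R -> KK: K, K nullable, giving K | KK.
R -> fR: R nullable, giving f | fR.
Unchanged (no nullable symbols): S -> j; K -> f; K -> fj; R -> jf.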